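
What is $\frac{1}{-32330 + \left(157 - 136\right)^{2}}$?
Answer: $- \frac{1}{31889} \approx -3.1359 \cdot 10^{-5}$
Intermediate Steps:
$\frac{1}{-32330 + \left(157 - 136\right)^{2}} = \frac{1}{-32330 + 21^{2}} = \frac{1}{-32330 + 441} = \frac{1}{-31889} = - \frac{1}{31889}$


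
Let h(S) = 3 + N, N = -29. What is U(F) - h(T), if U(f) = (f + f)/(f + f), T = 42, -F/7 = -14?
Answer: 27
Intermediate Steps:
F = 98 (F = -7*(-14) = 98)
h(S) = -26 (h(S) = 3 - 29 = -26)
U(f) = 1 (U(f) = (2*f)/((2*f)) = (2*f)*(1/(2*f)) = 1)
U(F) - h(T) = 1 - 1*(-26) = 1 + 26 = 27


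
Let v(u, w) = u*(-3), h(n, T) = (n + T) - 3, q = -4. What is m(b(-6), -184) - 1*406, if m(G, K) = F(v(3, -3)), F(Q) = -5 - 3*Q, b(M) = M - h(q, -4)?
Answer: -384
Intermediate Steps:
h(n, T) = -3 + T + n (h(n, T) = (T + n) - 3 = -3 + T + n)
v(u, w) = -3*u
b(M) = 11 + M (b(M) = M - (-3 - 4 - 4) = M - 1*(-11) = M + 11 = 11 + M)
m(G, K) = 22 (m(G, K) = -5 - (-9)*3 = -5 - 3*(-9) = -5 + 27 = 22)
m(b(-6), -184) - 1*406 = 22 - 1*406 = 22 - 406 = -384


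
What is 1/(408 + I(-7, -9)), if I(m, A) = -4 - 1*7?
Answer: 1/397 ≈ 0.0025189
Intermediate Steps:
I(m, A) = -11 (I(m, A) = -4 - 7 = -11)
1/(408 + I(-7, -9)) = 1/(408 - 11) = 1/397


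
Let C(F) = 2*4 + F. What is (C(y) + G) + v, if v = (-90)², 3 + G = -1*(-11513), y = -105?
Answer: 19513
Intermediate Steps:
G = 11510 (G = -3 - 1*(-11513) = -3 + 11513 = 11510)
v = 8100
C(F) = 8 + F
(C(y) + G) + v = ((8 - 105) + 11510) + 8100 = (-97 + 11510) + 8100 = 11413 + 8100 = 19513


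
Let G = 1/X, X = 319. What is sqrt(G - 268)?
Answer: 3*I*sqrt(3030181)/319 ≈ 16.371*I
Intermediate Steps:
G = 1/319 ≈ 0.0031348
sqrt(G - 268) = sqrt(1/319 - 268) = sqrt(-85491/319) = 3*I*sqrt(3030181)/319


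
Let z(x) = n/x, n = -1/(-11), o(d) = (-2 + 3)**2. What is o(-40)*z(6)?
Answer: 1/66 ≈ 0.015152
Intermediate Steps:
o(d) = 1 (o(d) = 1**2 = 1)
n = 1/11 (n = -1*(-1/11) = 1/11 ≈ 0.090909)
z(x) = 1/(11*x)
o(-40)*z(6) = 1*((1/11)/6) = 1*((1/11)*(1/6)) = 1*(1/66) = 1/66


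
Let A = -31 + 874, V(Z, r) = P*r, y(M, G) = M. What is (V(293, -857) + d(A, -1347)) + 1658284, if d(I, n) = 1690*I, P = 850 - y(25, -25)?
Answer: 2375929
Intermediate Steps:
P = 825 (P = 850 - 1*25 = 850 - 25 = 825)
V(Z, r) = 825*r
A = 843
(V(293, -857) + d(A, -1347)) + 1658284 = (825*(-857) + 1690*843) + 1658284 = (-707025 + 1424670) + 1658284 = 717645 + 1658284 = 2375929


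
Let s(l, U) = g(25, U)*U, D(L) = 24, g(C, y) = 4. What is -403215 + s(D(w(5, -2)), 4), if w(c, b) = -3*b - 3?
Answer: -403199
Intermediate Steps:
w(c, b) = -3 - 3*b
s(l, U) = 4*U
-403215 + s(D(w(5, -2)), 4) = -403215 + 4*4 = -403215 + 16 = -403199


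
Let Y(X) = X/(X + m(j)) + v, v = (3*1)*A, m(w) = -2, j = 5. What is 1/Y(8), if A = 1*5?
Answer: 3/49 ≈ 0.061224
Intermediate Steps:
A = 5
v = 15 (v = (3*1)*5 = 3*5 = 15)
Y(X) = 15 + X/(-2 + X) (Y(X) = X/(X - 2) + 15 = X/(-2 + X) + 15 = 15 + X/(-2 + X))
1/Y(8) = 1/(2*(-15 + 8*8)/(-2 + 8)) = 1/(2*(-15 + 64)/6) = 1/(2*(⅙)*49) = 1/(49/3) = 3/49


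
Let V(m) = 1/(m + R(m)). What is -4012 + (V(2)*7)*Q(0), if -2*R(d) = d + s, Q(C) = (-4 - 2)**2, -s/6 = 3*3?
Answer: -4003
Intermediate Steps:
s = -54 (s = -18*3 = -6*9 = -54)
Q(C) = 36 (Q(C) = (-6)**2 = 36)
R(d) = 27 - d/2 (R(d) = -(d - 54)/2 = -(-54 + d)/2 = 27 - d/2)
V(m) = 1/(27 + m/2) (V(m) = 1/(m + (27 - m/2)) = 1/(27 + m/2))
-4012 + (V(2)*7)*Q(0) = -4012 + ((2/(54 + 2))*7)*36 = -4012 + ((2/56)*7)*36 = -4012 + ((2*(1/56))*7)*36 = -4012 + ((1/28)*7)*36 = -4012 + (1/4)*36 = -4012 + 9 = -4003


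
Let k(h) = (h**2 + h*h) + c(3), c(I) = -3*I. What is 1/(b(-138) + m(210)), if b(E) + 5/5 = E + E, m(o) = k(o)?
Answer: 1/87914 ≈ 1.1375e-5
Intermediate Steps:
k(h) = -9 + 2*h**2 (k(h) = (h**2 + h*h) - 3*3 = (h**2 + h**2) - 9 = 2*h**2 - 9 = -9 + 2*h**2)
m(o) = -9 + 2*o**2
b(E) = -1 + 2*E (b(E) = -1 + (E + E) = -1 + 2*E)
1/(b(-138) + m(210)) = 1/((-1 + 2*(-138)) + (-9 + 2*210**2)) = 1/((-1 - 276) + (-9 + 2*44100)) = 1/(-277 + (-9 + 88200)) = 1/(-277 + 88191) = 1/87914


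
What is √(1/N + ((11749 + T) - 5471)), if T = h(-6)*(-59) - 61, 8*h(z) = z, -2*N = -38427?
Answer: √36982307077221/76854 ≈ 79.128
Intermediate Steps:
N = 38427/2 (N = -½*(-38427) = 38427/2 ≈ 19214.)
h(z) = z/8
T = -67/4 (T = ((⅛)*(-6))*(-59) - 61 = -¾*(-59) - 61 = 177/4 - 61 = -67/4 ≈ -16.750)
√(1/N + ((11749 + T) - 5471)) = √(1/(38427/2) + ((11749 - 67/4) - 5471)) = √(2/38427 + (46929/4 - 5471)) = √(2/38427 + 25045/4) = √(962404223/153708) = √36982307077221/76854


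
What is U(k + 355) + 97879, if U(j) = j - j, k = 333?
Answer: 97879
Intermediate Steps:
U(j) = 0
U(k + 355) + 97879 = 0 + 97879 = 97879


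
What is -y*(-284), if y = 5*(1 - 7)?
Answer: -8520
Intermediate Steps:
y = -30 (y = 5*(-6) = -30)
-y*(-284) = -(-30)*(-284) = -1*8520 = -8520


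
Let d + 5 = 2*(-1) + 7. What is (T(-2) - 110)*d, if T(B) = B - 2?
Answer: 0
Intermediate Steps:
T(B) = -2 + B
d = 0 (d = -5 + (2*(-1) + 7) = -5 + (-2 + 7) = -5 + 5 = 0)
(T(-2) - 110)*d = ((-2 - 2) - 110)*0 = (-4 - 110)*0 = -114*0 = 0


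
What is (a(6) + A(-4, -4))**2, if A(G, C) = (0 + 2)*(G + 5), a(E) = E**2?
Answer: 1444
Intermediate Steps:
A(G, C) = 10 + 2*G (A(G, C) = 2*(5 + G) = 10 + 2*G)
(a(6) + A(-4, -4))**2 = (6**2 + (10 + 2*(-4)))**2 = (36 + (10 - 8))**2 = (36 + 2)**2 = 38**2 = 1444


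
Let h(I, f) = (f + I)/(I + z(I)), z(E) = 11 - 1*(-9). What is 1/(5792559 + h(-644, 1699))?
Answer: 624/3614555761 ≈ 1.7264e-7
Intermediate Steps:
z(E) = 20 (z(E) = 11 + 9 = 20)
h(I, f) = (I + f)/(20 + I) (h(I, f) = (f + I)/(I + 20) = (I + f)/(20 + I))
1/(5792559 + h(-644, 1699)) = 1/(5792559 + (-644 + 1699)/(20 - 644)) = 1/(5792559 + 1055/(-624)) = 1/(5792559 - 1/624*1055) = 1/(5792559 - 1055/624) = 1/(3614555761/624) = 624/3614555761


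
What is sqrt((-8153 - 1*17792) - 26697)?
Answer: I*sqrt(52642) ≈ 229.44*I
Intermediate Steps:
sqrt((-8153 - 1*17792) - 26697) = sqrt((-8153 - 17792) - 26697) = sqrt(-25945 - 26697) = sqrt(-52642) = I*sqrt(52642)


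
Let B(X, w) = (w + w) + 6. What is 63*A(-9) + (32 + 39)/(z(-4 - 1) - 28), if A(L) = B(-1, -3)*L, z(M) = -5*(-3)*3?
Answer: 71/17 ≈ 4.1765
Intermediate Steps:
z(M) = 45 (z(M) = 15*3 = 45)
B(X, w) = 6 + 2*w (B(X, w) = 2*w + 6 = 6 + 2*w)
A(L) = 0 (A(L) = (6 + 2*(-3))*L = (6 - 6)*L = 0*L = 0)
63*A(-9) + (32 + 39)/(z(-4 - 1) - 28) = 63*0 + (32 + 39)/(45 - 28) = 0 + 71/17 = 71/17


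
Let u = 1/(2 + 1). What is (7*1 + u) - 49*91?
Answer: -13355/3 ≈ -4451.7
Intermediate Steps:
u = ⅓ (u = 1/3 = ⅓ ≈ 0.33333)
(7*1 + u) - 49*91 = (7*1 + ⅓) - 49*91 = (7 + ⅓) - 4459 = 22/3 - 4459 = -13355/3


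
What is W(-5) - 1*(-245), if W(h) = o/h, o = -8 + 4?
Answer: 1229/5 ≈ 245.80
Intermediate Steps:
o = -4
W(h) = -4/h
W(-5) - 1*(-245) = -4/(-5) - 1*(-245) = -4*(-⅕) + 245 = ⅘ + 245 = 1229/5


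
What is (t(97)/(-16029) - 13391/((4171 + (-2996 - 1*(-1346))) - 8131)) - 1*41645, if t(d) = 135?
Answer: -416068504229/9991410 ≈ -41643.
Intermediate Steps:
(t(97)/(-16029) - 13391/((4171 + (-2996 - 1*(-1346))) - 8131)) - 1*41645 = (135/(-16029) - 13391/((4171 + (-2996 - 1*(-1346))) - 8131)) - 1*41645 = (135*(-1/16029) - 13391/((4171 + (-2996 + 1346)) - 8131)) - 41645 = (-15/1781 - 13391/((4171 - 1650) - 8131)) - 41645 = (-15/1781 - 13391/(2521 - 8131)) - 41645 = (-15/1781 - 13391/(-5610)) - 41645 = (-15/1781 - 13391*(-1/5610)) - 41645 = (-15/1781 + 13391/5610) - 41645 = 23765221/9991410 - 41645 = -416068504229/9991410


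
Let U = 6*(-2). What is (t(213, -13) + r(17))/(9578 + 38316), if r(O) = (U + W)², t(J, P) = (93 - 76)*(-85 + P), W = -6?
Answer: -61/2177 ≈ -0.028020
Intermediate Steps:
U = -12
t(J, P) = -1445 + 17*P (t(J, P) = 17*(-85 + P) = -1445 + 17*P)
r(O) = 324 (r(O) = (-12 - 6)² = (-18)² = 324)
(t(213, -13) + r(17))/(9578 + 38316) = ((-1445 + 17*(-13)) + 324)/(9578 + 38316) = ((-1445 - 221) + 324)/47894 = (-1666 + 324)*(1/47894) = -1342*1/47894 = -61/2177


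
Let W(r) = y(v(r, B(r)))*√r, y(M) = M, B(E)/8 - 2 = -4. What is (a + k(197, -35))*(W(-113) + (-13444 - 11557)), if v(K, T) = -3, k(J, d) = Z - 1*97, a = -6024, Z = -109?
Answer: 155756230 + 18690*I*√113 ≈ 1.5576e+8 + 1.9868e+5*I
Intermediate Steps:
k(J, d) = -206 (k(J, d) = -109 - 1*97 = -109 - 97 = -206)
B(E) = -16 (B(E) = 16 + 8*(-4) = 16 - 32 = -16)
W(r) = -3*√r
(a + k(197, -35))*(W(-113) + (-13444 - 11557)) = (-6024 - 206)*(-3*I*√113 + (-13444 - 11557)) = -6230*(-3*I*√113 - 25001) = -6230*(-25001 - 3*I*√113) = 155756230 + 18690*I*√113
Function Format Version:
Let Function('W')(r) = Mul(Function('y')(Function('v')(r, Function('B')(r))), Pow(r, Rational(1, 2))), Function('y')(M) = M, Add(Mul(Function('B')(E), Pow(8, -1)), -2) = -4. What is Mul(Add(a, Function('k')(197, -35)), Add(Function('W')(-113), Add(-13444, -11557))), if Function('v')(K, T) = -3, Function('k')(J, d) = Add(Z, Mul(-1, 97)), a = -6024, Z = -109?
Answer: Add(155756230, Mul(18690, I, Pow(113, Rational(1, 2)))) ≈ Add(1.5576e+8, Mul(1.9868e+5, I))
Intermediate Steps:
Function('k')(J, d) = -206 (Function('k')(J, d) = Add(-109, Mul(-1, 97)) = Add(-109, -97) = -206)
Function('B')(E) = -16 (Function('B')(E) = Add(16, Mul(8, -4)) = Add(16, -32) = -16)
Function('W')(r) = Mul(-3, Pow(r, Rational(1, 2)))
Mul(Add(a, Function('k')(197, -35)), Add(Function('W')(-113), Add(-13444, -11557))) = Mul(Add(-6024, -206), Add(Mul(-3, Pow(-113, Rational(1, 2))), Add(-13444, -11557))) = Mul(-6230, Add(Mul(-3, Mul(I, Pow(113, Rational(1, 2)))), -25001)) = Mul(-6230, Add(Mul(-3, I, Pow(113, Rational(1, 2))), -25001)) = Mul(-6230, Add(-25001, Mul(-3, I, Pow(113, Rational(1, 2))))) = Add(155756230, Mul(18690, I, Pow(113, Rational(1, 2))))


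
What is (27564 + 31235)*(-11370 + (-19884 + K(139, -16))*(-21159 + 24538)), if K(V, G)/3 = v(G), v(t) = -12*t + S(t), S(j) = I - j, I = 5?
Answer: -3824300189775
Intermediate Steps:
S(j) = 5 - j
v(t) = 5 - 13*t (v(t) = -12*t + (5 - t) = 5 - 13*t)
K(V, G) = 15 - 39*G (K(V, G) = 3*(5 - 13*G) = 15 - 39*G)
(27564 + 31235)*(-11370 + (-19884 + K(139, -16))*(-21159 + 24538)) = (27564 + 31235)*(-11370 + (-19884 + (15 - 39*(-16)))*(-21159 + 24538)) = 58799*(-11370 + (-19884 + (15 + 624))*3379) = 58799*(-11370 + (-19884 + 639)*3379) = 58799*(-11370 - 19245*3379) = 58799*(-11370 - 65028855) = 58799*(-65040225) = -3824300189775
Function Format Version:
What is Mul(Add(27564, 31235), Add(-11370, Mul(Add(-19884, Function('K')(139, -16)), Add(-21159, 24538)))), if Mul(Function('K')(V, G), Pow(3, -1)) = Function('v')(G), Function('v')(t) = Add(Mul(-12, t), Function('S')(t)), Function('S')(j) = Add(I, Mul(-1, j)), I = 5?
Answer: -3824300189775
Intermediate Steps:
Function('S')(j) = Add(5, Mul(-1, j))
Function('v')(t) = Add(5, Mul(-13, t)) (Function('v')(t) = Add(Mul(-12, t), Add(5, Mul(-1, t))) = Add(5, Mul(-13, t)))
Function('K')(V, G) = Add(15, Mul(-39, G)) (Function('K')(V, G) = Mul(3, Add(5, Mul(-13, G))) = Add(15, Mul(-39, G)))
Mul(Add(27564, 31235), Add(-11370, Mul(Add(-19884, Function('K')(139, -16)), Add(-21159, 24538)))) = Mul(Add(27564, 31235), Add(-11370, Mul(Add(-19884, Add(15, Mul(-39, -16))), Add(-21159, 24538)))) = Mul(58799, Add(-11370, Mul(Add(-19884, Add(15, 624)), 3379))) = Mul(58799, Add(-11370, Mul(Add(-19884, 639), 3379))) = Mul(58799, Add(-11370, Mul(-19245, 3379))) = Mul(58799, Add(-11370, -65028855)) = Mul(58799, -65040225) = -3824300189775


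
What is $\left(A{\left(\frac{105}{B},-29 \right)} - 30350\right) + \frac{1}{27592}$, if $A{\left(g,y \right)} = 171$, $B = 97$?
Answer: $- \frac{832698967}{27592} \approx -30179.0$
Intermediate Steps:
$\left(A{\left(\frac{105}{B},-29 \right)} - 30350\right) + \frac{1}{27592} = \left(171 - 30350\right) + \frac{1}{27592} = -30179 + \frac{1}{27592} = - \frac{832698967}{27592}$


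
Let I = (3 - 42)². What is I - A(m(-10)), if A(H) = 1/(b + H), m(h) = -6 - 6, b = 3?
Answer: 13690/9 ≈ 1521.1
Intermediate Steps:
m(h) = -12
A(H) = 1/(3 + H)
I = 1521 (I = (-39)² = 1521)
I - A(m(-10)) = 1521 - 1/(3 - 12) = 1521 - 1/(-9) = 1521 - 1*(-⅑) = 1521 + ⅑ = 13690/9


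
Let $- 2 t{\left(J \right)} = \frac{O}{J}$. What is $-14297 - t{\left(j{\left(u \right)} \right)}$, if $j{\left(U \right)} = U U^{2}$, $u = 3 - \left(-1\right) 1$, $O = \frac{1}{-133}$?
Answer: $- \frac{243392129}{17024} \approx -14297.0$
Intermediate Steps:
$O = - \frac{1}{133} \approx -0.0075188$
$u = 4$ ($u = 3 - -1 = 3 + 1 = 4$)
$j{\left(U \right)} = U^{3}$
$t{\left(J \right)} = \frac{1}{266 J}$ ($t{\left(J \right)} = - \frac{\left(- \frac{1}{133}\right) \frac{1}{J}}{2} = \frac{1}{266 J}$)
$-14297 - t{\left(j{\left(u \right)} \right)} = -14297 - \frac{1}{266 \cdot 4^{3}} = -14297 - \frac{1}{266 \cdot 64} = -14297 - \frac{1}{266} \cdot \frac{1}{64} = -14297 - \frac{1}{17024} = - \frac{243392129}{17024}$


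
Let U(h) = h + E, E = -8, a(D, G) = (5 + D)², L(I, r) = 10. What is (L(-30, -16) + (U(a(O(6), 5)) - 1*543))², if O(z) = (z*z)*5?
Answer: 1134611856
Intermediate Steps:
O(z) = 5*z² (O(z) = z²*5 = 5*z²)
U(h) = -8 + h (U(h) = h - 8 = -8 + h)
(L(-30, -16) + (U(a(O(6), 5)) - 1*543))² = (10 + ((-8 + (5 + 5*6²)²) - 1*543))² = (10 + ((-8 + (5 + 5*36)²) - 543))² = (10 + ((-8 + (5 + 180)²) - 543))² = (10 + ((-8 + 185²) - 543))² = (10 + ((-8 + 34225) - 543))² = (10 + (34217 - 543))² = (10 + 33674)² = 33684² = 1134611856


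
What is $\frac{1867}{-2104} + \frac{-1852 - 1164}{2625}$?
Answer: $- \frac{11246539}{5523000} \approx -2.0363$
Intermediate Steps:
$\frac{1867}{-2104} + \frac{-1852 - 1164}{2625} = 1867 \left(- \frac{1}{2104}\right) - \frac{3016}{2625} = - \frac{1867}{2104} - \frac{3016}{2625} = - \frac{11246539}{5523000}$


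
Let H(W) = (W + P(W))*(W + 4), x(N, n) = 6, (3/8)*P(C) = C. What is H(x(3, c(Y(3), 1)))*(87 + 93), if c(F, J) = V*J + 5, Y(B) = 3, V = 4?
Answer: 39600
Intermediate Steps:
P(C) = 8*C/3
c(F, J) = 5 + 4*J (c(F, J) = 4*J + 5 = 5 + 4*J)
H(W) = 11*W*(4 + W)/3 (H(W) = (W + 8*W/3)*(W + 4) = (11*W/3)*(4 + W) = 11*W*(4 + W)/3)
H(x(3, c(Y(3), 1)))*(87 + 93) = ((11/3)*6*(4 + 6))*(87 + 93) = ((11/3)*6*10)*180 = 220*180 = 39600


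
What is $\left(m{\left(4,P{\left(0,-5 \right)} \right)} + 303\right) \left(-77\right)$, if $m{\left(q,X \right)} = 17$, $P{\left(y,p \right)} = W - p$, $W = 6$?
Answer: $-24640$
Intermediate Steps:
$P{\left(y,p \right)} = 6 - p$
$\left(m{\left(4,P{\left(0,-5 \right)} \right)} + 303\right) \left(-77\right) = \left(17 + 303\right) \left(-77\right) = 320 \left(-77\right) = -24640$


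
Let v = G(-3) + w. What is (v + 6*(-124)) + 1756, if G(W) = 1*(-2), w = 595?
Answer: 1605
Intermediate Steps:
G(W) = -2
v = 593 (v = -2 + 595 = 593)
(v + 6*(-124)) + 1756 = (593 + 6*(-124)) + 1756 = (593 - 744) + 1756 = -151 + 1756 = 1605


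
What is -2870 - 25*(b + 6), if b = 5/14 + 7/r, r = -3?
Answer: -124765/42 ≈ -2970.6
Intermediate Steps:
b = -83/42 (b = 5/14 + 7/(-3) = 5*(1/14) + 7*(-⅓) = 5/14 - 7/3 = -83/42 ≈ -1.9762)
-2870 - 25*(b + 6) = -2870 - 25*(-83/42 + 6) = -2870 - 25*169/42 = -2870 - 4225/42 = -124765/42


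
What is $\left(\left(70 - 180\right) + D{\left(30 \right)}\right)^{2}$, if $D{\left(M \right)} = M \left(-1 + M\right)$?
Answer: $577600$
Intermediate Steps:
$\left(\left(70 - 180\right) + D{\left(30 \right)}\right)^{2} = \left(\left(70 - 180\right) + 30 \left(-1 + 30\right)\right)^{2} = \left(-110 + 30 \cdot 29\right)^{2} = \left(-110 + 870\right)^{2} = 760^{2} = 577600$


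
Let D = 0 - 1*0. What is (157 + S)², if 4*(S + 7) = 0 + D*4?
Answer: 22500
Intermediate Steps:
D = 0 (D = 0 + 0 = 0)
S = -7 (S = -7 + (0 + 0*4)/4 = -7 + (0 + 0)/4 = -7 + (¼)*0 = -7 + 0 = -7)
(157 + S)² = (157 - 7)² = 150² = 22500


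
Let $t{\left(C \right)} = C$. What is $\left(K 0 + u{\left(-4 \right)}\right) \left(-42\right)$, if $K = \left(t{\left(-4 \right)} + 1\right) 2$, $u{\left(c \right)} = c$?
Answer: $168$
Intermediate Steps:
$K = -6$ ($K = \left(-4 + 1\right) 2 = \left(-3\right) 2 = -6$)
$\left(K 0 + u{\left(-4 \right)}\right) \left(-42\right) = \left(\left(-6\right) 0 - 4\right) \left(-42\right) = \left(0 - 4\right) \left(-42\right) = \left(-4\right) \left(-42\right) = 168$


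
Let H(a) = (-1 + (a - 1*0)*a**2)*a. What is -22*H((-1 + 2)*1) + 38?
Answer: 38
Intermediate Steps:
H(a) = a*(-1 + a**3) (H(a) = (-1 + (a + 0)*a**2)*a = (-1 + a*a**2)*a = (-1 + a**3)*a = a*(-1 + a**3))
-22*H((-1 + 2)*1) + 38 = -22*(((-1 + 2)*1)**4 - (-1 + 2)) + 38 = -22*((1*1)**4 - 1) + 38 = -22*(1**4 - 1*1) + 38 = -22*(1 - 1) + 38 = -22*0 + 38 = 0 + 38 = 38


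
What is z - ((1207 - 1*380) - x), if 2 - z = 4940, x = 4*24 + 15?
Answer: -5654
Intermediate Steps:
x = 111 (x = 96 + 15 = 111)
z = -4938 (z = 2 - 1*4940 = 2 - 4940 = -4938)
z - ((1207 - 1*380) - x) = -4938 - ((1207 - 1*380) - 1*111) = -4938 - ((1207 - 380) - 111) = -4938 - (827 - 111) = -4938 - 1*716 = -4938 - 716 = -5654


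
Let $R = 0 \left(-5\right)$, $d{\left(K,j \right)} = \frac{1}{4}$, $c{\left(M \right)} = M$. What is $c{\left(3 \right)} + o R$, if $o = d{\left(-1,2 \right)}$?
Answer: $3$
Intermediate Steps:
$d{\left(K,j \right)} = \frac{1}{4}$
$o = \frac{1}{4} \approx 0.25$
$R = 0$
$c{\left(3 \right)} + o R = 3 + \frac{1}{4} \cdot 0 = 3 + 0 = 3$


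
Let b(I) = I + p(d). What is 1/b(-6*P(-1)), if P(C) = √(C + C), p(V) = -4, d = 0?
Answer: I/(2*(-2*I + 3*√2)) ≈ -0.045455 + 0.096424*I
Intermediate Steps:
P(C) = √2*√C (P(C) = √(2*C) = √2*√C)
b(I) = -4 + I (b(I) = I - 4 = -4 + I)
1/b(-6*P(-1)) = 1/(-4 - 6*√2*√(-1)) = 1/(-4 - 6*√2*I) = 1/(-4 - 6*I*√2)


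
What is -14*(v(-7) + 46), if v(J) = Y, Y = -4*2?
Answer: -532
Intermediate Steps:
Y = -8
v(J) = -8
-14*(v(-7) + 46) = -14*(-8 + 46) = -14*38 = -532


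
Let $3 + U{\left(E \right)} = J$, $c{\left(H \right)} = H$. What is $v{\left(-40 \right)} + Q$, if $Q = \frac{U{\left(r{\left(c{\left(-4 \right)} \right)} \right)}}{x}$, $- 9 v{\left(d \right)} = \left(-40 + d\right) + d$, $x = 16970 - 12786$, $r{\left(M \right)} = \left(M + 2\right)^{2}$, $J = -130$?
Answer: $\frac{166961}{12552} \approx 13.302$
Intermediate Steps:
$r{\left(M \right)} = \left(2 + M\right)^{2}$
$U{\left(E \right)} = -133$ ($U{\left(E \right)} = -3 - 130 = -133$)
$x = 4184$
$v{\left(d \right)} = \frac{40}{9} - \frac{2 d}{9}$ ($v{\left(d \right)} = - \frac{\left(-40 + d\right) + d}{9} = - \frac{-40 + 2 d}{9} = \frac{40}{9} - \frac{2 d}{9}$)
$Q = - \frac{133}{4184} \approx -0.031788$
$v{\left(-40 \right)} + Q = \left(\frac{40}{9} - - \frac{80}{9}\right) - \frac{133}{4184} = \left(\frac{40}{9} + \frac{80}{9}\right) - \frac{133}{4184} = \frac{40}{3} - \frac{133}{4184} = \frac{166961}{12552}$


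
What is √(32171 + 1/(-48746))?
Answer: 3*√8493760662610/48746 ≈ 179.36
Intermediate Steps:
√(32171 + 1/(-48746)) = √(32171 - 1/48746) = √(1568207565/48746) = 3*√8493760662610/48746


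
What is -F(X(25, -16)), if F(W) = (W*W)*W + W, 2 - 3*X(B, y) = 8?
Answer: 10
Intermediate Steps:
X(B, y) = -2 (X(B, y) = ⅔ - ⅓*8 = ⅔ - 8/3 = -2)
F(W) = W + W³ (F(W) = W²*W + W = W³ + W = W + W³)
-F(X(25, -16)) = -(-2 + (-2)³) = -(-2 - 8) = -1*(-10) = 10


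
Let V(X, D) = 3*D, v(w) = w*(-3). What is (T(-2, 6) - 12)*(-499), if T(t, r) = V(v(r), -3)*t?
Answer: -2994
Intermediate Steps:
v(w) = -3*w
T(t, r) = -9*t (T(t, r) = (3*(-3))*t = -9*t)
(T(-2, 6) - 12)*(-499) = (-9*(-2) - 12)*(-499) = (18 - 12)*(-499) = 6*(-499) = -2994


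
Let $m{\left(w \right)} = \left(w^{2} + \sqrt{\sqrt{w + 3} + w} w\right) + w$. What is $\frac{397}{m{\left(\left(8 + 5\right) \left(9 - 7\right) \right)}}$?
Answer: $\frac{7535457}{12848680} - \frac{279091 \sqrt{26 + \sqrt{29}}}{12848680} + \frac{10719 \sqrt{29}}{12848680} - \frac{397 \sqrt{29} \sqrt{26 + \sqrt{29}}}{12848680} \approx 0.46835$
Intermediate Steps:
$m{\left(w \right)} = w + w^{2} + w \sqrt{w + \sqrt{3 + w}}$ ($m{\left(w \right)} = \left(w^{2} + \sqrt{\sqrt{3 + w} + w} w\right) + w = \left(w^{2} + \sqrt{w + \sqrt{3 + w}} w\right) + w = \left(w^{2} + w \sqrt{w + \sqrt{3 + w}}\right) + w = w + w^{2} + w \sqrt{w + \sqrt{3 + w}}$)
$\frac{397}{m{\left(\left(8 + 5\right) \left(9 - 7\right) \right)}} = \frac{397}{\left(8 + 5\right) \left(9 - 7\right) \left(1 + \left(8 + 5\right) \left(9 - 7\right) + \sqrt{\left(8 + 5\right) \left(9 - 7\right) + \sqrt{3 + \left(8 + 5\right) \left(9 - 7\right)}}\right)} = \frac{397}{13 \cdot 2 \left(1 + 13 \cdot 2 + \sqrt{13 \cdot 2 + \sqrt{3 + 13 \cdot 2}}\right)} = \frac{397}{26 \left(1 + 26 + \sqrt{26 + \sqrt{3 + 26}}\right)} = \frac{397}{26 \left(1 + 26 + \sqrt{26 + \sqrt{29}}\right)} = \frac{397}{26 \left(27 + \sqrt{26 + \sqrt{29}}\right)} = \frac{397}{702 + 26 \sqrt{26 + \sqrt{29}}}$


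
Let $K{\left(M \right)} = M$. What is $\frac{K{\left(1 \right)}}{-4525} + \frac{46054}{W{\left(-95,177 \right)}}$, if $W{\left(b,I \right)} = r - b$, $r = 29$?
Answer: $\frac{104197113}{280550} \approx 371.4$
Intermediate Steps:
$W{\left(b,I \right)} = 29 - b$
$\frac{K{\left(1 \right)}}{-4525} + \frac{46054}{W{\left(-95,177 \right)}} = 1 \frac{1}{-4525} + \frac{46054}{29 - -95} = 1 \left(- \frac{1}{4525}\right) + \frac{46054}{29 + 95} = - \frac{1}{4525} + \frac{46054}{124} = - \frac{1}{4525} + 46054 \cdot \frac{1}{124} = - \frac{1}{4525} + \frac{23027}{62} = \frac{104197113}{280550}$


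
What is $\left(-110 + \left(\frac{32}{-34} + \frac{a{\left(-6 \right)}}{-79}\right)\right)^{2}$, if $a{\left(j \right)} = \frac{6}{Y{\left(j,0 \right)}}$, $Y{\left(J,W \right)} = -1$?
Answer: $\frac{22168827664}{1803649} \approx 12291.0$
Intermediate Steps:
$a{\left(j \right)} = -6$ ($a{\left(j \right)} = \frac{6}{-1} = 6 \left(-1\right) = -6$)
$\left(-110 + \left(\frac{32}{-34} + \frac{a{\left(-6 \right)}}{-79}\right)\right)^{2} = \left(-110 + \left(\frac{32}{-34} - \frac{6}{-79}\right)\right)^{2} = \left(-110 + \left(32 \left(- \frac{1}{34}\right) - - \frac{6}{79}\right)\right)^{2} = \left(-110 + \left(- \frac{16}{17} + \frac{6}{79}\right)\right)^{2} = \left(-110 - \frac{1162}{1343}\right)^{2} = \left(- \frac{148892}{1343}\right)^{2} = \frac{22168827664}{1803649}$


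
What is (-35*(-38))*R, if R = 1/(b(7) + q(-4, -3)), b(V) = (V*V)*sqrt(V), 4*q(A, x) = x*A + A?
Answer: -2660/16803 + 65170*sqrt(7)/16803 ≈ 10.103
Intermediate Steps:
q(A, x) = A/4 + A*x/4 (q(A, x) = (x*A + A)/4 = (A*x + A)/4 = (A + A*x)/4 = A/4 + A*x/4)
b(V) = V**(5/2) (b(V) = V**2*sqrt(V) = V**(5/2))
R = 1/(2 + 49*sqrt(7)) (R = 1/(7**(5/2) + (1/4)*(-4)*(1 - 3)) = 1/(49*sqrt(7) + (1/4)*(-4)*(-2)) = 1/(49*sqrt(7) + 2) = 1/(2 + 49*sqrt(7)) ≈ 0.0075964)
(-35*(-38))*R = (-35*(-38))*(-2/16803 + 49*sqrt(7)/16803) = 1330*(-2/16803 + 49*sqrt(7)/16803) = -2660/16803 + 65170*sqrt(7)/16803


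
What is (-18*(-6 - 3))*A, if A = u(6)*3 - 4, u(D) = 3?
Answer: 810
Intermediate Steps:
A = 5 (A = 3*3 - 4 = 9 - 4 = 5)
(-18*(-6 - 3))*A = -18*(-6 - 3)*5 = -18*(-9)*5 = 162*5 = 810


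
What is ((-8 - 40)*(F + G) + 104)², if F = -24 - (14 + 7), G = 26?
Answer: 1032256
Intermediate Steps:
F = -45 (F = -24 - 1*21 = -24 - 21 = -45)
((-8 - 40)*(F + G) + 104)² = ((-8 - 40)*(-45 + 26) + 104)² = (-48*(-19) + 104)² = (912 + 104)² = 1016² = 1032256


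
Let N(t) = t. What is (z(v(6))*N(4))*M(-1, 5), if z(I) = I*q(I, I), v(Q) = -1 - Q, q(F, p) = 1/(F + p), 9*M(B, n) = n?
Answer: 10/9 ≈ 1.1111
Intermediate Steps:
M(B, n) = n/9
z(I) = ½ (z(I) = I/(I + I) = I/((2*I)) = I*(1/(2*I)) = ½)
(z(v(6))*N(4))*M(-1, 5) = ((½)*4)*((⅑)*5) = 2*(5/9) = 10/9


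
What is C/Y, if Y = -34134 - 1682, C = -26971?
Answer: 26971/35816 ≈ 0.75304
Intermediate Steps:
Y = -35816
C/Y = -26971/(-35816) = -26971*(-1/35816) = 26971/35816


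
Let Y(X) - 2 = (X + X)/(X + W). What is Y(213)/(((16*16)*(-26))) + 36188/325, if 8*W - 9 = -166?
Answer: 14331524741/128710400 ≈ 111.35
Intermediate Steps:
W = -157/8 (W = 9/8 + (⅛)*(-166) = 9/8 - 83/4 = -157/8 ≈ -19.625)
Y(X) = 2 + 2*X/(-157/8 + X) (Y(X) = 2 + (X + X)/(X - 157/8) = 2 + (2*X)/(-157/8 + X) = 2 + 2*X/(-157/8 + X))
Y(213)/(((16*16)*(-26))) + 36188/325 = (2*(-157 + 16*213)/(-157 + 8*213))/(((16*16)*(-26))) + 36188/325 = (2*(-157 + 3408)/(-157 + 1704))/((256*(-26))) + 36188*(1/325) = (2*3251/1547)/(-6656) + 36188/325 = (2*(1/1547)*3251)*(-1/6656) + 36188/325 = (6502/1547)*(-1/6656) + 36188/325 = -3251/5148416 + 36188/325 = 14331524741/128710400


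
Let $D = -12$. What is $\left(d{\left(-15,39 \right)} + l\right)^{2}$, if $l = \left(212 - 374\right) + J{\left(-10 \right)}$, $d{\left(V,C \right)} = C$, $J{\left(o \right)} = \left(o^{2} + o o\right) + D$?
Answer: $4225$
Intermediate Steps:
$J{\left(o \right)} = -12 + 2 o^{2}$ ($J{\left(o \right)} = \left(o^{2} + o o\right) - 12 = \left(o^{2} + o^{2}\right) - 12 = 2 o^{2} - 12 = -12 + 2 o^{2}$)
$l = 26$ ($l = \left(212 - 374\right) - \left(12 - 2 \left(-10\right)^{2}\right) = \left(212 - 374\right) + \left(-12 + 2 \cdot 100\right) = -162 + \left(-12 + 200\right) = -162 + 188 = 26$)
$\left(d{\left(-15,39 \right)} + l\right)^{2} = \left(39 + 26\right)^{2} = 65^{2} = 4225$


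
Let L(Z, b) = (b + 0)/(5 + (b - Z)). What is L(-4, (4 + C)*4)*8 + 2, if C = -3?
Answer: 58/13 ≈ 4.4615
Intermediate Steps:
L(Z, b) = b/(5 + b - Z)
L(-4, (4 + C)*4)*8 + 2 = (((4 - 3)*4)/(5 + (4 - 3)*4 - 1*(-4)))*8 + 2 = ((1*4)/(5 + 1*4 + 4))*8 + 2 = (4/(5 + 4 + 4))*8 + 2 = (4/13)*8 + 2 = 32/13 + 2 = 58/13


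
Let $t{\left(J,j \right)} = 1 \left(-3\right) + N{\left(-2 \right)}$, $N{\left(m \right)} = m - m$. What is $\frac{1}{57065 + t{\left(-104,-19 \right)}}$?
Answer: $\frac{1}{57062} \approx 1.7525 \cdot 10^{-5}$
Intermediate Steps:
$N{\left(m \right)} = 0$
$t{\left(J,j \right)} = -3$ ($t{\left(J,j \right)} = 1 \left(-3\right) + 0 = -3 + 0 = -3$)
$\frac{1}{57065 + t{\left(-104,-19 \right)}} = \frac{1}{57065 - 3} = \frac{1}{57062}$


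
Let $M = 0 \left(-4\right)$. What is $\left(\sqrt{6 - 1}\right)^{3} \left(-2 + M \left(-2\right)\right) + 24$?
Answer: $24 - 10 \sqrt{5} \approx 1.6393$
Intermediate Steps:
$M = 0$
$\left(\sqrt{6 - 1}\right)^{3} \left(-2 + M \left(-2\right)\right) + 24 = \left(\sqrt{6 - 1}\right)^{3} \left(-2 + 0 \left(-2\right)\right) + 24 = \left(\sqrt{5}\right)^{3} \left(-2 + 0\right) + 24 = 5 \sqrt{5} \left(-2\right) + 24 = - 10 \sqrt{5} + 24 = 24 - 10 \sqrt{5}$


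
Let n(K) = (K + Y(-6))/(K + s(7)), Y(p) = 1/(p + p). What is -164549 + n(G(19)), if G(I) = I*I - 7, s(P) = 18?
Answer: -23694919/144 ≈ -1.6455e+5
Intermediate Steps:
Y(p) = 1/(2*p)
G(I) = -7 + I² (G(I) = I² - 7 = -7 + I²)
n(K) = (-1/12 + K)/(18 + K) (n(K) = (K + (½)/(-6))/(K + 18) = (K + (½)*(-⅙))/(18 + K) = (K - 1/12)/(18 + K) = (-1/12 + K)/(18 + K))
-164549 + n(G(19)) = -164549 + (-1/12 + (-7 + 19²))/(18 + (-7 + 19²)) = -164549 + (-1/12 + (-7 + 361))/(18 + (-7 + 361)) = -164549 + (-1/12 + 354)/(18 + 354) = -164549 + (4247/12)/372 = -164549 + (1/372)*(4247/12) = -164549 + 137/144 = -23694919/144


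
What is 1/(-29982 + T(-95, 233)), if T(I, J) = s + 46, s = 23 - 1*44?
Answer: -1/29957 ≈ -3.3381e-5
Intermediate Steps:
s = -21 (s = 23 - 44 = -21)
T(I, J) = 25 (T(I, J) = -21 + 46 = 25)
1/(-29982 + T(-95, 233)) = 1/(-29982 + 25) = 1/(-29957) = -1/29957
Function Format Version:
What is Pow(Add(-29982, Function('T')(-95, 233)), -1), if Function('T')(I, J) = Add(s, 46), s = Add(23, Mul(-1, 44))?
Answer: Rational(-1, 29957) ≈ -3.3381e-5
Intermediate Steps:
s = -21 (s = Add(23, -44) = -21)
Function('T')(I, J) = 25 (Function('T')(I, J) = Add(-21, 46) = 25)
Pow(Add(-29982, Function('T')(-95, 233)), -1) = Pow(Add(-29982, 25), -1) = Pow(-29957, -1) = Rational(-1, 29957)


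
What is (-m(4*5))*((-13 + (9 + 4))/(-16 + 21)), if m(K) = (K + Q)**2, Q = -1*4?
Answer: 0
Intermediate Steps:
Q = -4
m(K) = (-4 + K)**2 (m(K) = (K - 4)**2 = (-4 + K)**2)
(-m(4*5))*((-13 + (9 + 4))/(-16 + 21)) = (-(-4 + 4*5)**2)*((-13 + (9 + 4))/(-16 + 21)) = (-(-4 + 20)**2)*((-13 + 13)/5) = (-1*16**2)*(0*(1/5)) = -1*256*0 = -256*0 = 0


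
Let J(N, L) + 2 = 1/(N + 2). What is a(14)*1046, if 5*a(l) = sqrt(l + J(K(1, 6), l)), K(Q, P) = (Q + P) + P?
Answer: 1046*sqrt(2715)/75 ≈ 726.70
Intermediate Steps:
K(Q, P) = Q + 2*P (K(Q, P) = (P + Q) + P = Q + 2*P)
J(N, L) = -2 + 1/(2 + N) (J(N, L) = -2 + 1/(N + 2) = -2 + 1/(2 + N))
a(l) = sqrt(-29/15 + l)/5 (a(l) = sqrt(l + (-3 - 2*(1 + 2*6))/(2 + (1 + 2*6)))/5 = sqrt(l + (-3 - 2*(1 + 12))/(2 + (1 + 12)))/5 = sqrt(l + (-3 - 2*13)/(2 + 13))/5 = sqrt(l + (-3 - 26)/15)/5 = sqrt(l + (1/15)*(-29))/5 = sqrt(l - 29/15)/5 = sqrt(-29/15 + l)/5)
a(14)*1046 = (sqrt(-435 + 225*14)/75)*1046 = (sqrt(-435 + 3150)/75)*1046 = (sqrt(2715)/75)*1046 = 1046*sqrt(2715)/75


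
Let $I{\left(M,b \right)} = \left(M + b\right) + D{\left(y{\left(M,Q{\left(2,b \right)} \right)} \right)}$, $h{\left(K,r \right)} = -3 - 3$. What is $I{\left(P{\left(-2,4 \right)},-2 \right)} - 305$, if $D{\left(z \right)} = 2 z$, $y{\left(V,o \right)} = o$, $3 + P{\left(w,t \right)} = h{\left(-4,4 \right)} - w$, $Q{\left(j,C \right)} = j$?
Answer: $-310$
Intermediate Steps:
$h{\left(K,r \right)} = -6$ ($h{\left(K,r \right)} = -3 - 3 = -6$)
$P{\left(w,t \right)} = -9 - w$ ($P{\left(w,t \right)} = -3 - \left(6 + w\right) = -9 - w$)
$I{\left(M,b \right)} = 4 + M + b$ ($I{\left(M,b \right)} = \left(M + b\right) + 2 \cdot 2 = \left(M + b\right) + 4 = 4 + M + b$)
$I{\left(P{\left(-2,4 \right)},-2 \right)} - 305 = \left(4 - 7 - 2\right) - 305 = -5 - 305 = -310$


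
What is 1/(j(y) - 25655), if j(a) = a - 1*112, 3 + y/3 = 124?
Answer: -1/25404 ≈ -3.9364e-5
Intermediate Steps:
y = 363 (y = -9 + 3*124 = -9 + 372 = 363)
j(a) = -112 + a (j(a) = a - 112 = -112 + a)
1/(j(y) - 25655) = 1/((-112 + 363) - 25655) = 1/(251 - 25655) = 1/(-25404) = -1/25404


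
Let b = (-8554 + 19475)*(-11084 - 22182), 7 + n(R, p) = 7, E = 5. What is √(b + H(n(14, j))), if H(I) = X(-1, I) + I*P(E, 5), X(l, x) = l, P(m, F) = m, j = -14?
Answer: 3*I*√40366443 ≈ 19060.0*I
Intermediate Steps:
n(R, p) = 0 (n(R, p) = -7 + 7 = 0)
H(I) = -1 + 5*I (H(I) = -1 + I*5 = -1 + 5*I)
b = -363297986 (b = 10921*(-33266) = -363297986)
√(b + H(n(14, j))) = √(-363297986 + (-1 + 5*0)) = √(-363297986 + (-1 + 0)) = √(-363297986 - 1) = √(-363297987) = 3*I*√40366443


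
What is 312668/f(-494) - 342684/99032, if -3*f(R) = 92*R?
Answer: 1208095464/70325099 ≈ 17.179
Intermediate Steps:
f(R) = -92*R/3
312668/f(-494) - 342684/99032 = 312668/((-92/3*(-494))) - 342684/99032 = 312668/(45448/3) - 342684*1/99032 = 312668*(3/45448) - 85671/24758 = 234501/11362 - 85671/24758 = 1208095464/70325099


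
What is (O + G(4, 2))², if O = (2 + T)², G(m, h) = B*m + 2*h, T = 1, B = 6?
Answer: 1369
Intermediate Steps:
G(m, h) = 2*h + 6*m (G(m, h) = 6*m + 2*h = 2*h + 6*m)
O = 9 (O = (2 + 1)² = 3² = 9)
(O + G(4, 2))² = (9 + (2*2 + 6*4))² = (9 + (4 + 24))² = (9 + 28)² = 37² = 1369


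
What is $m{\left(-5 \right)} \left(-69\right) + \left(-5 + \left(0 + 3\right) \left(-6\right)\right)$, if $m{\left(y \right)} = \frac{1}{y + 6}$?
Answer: $-92$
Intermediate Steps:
$m{\left(y \right)} = \frac{1}{6 + y}$
$m{\left(-5 \right)} \left(-69\right) + \left(-5 + \left(0 + 3\right) \left(-6\right)\right) = \frac{1}{6 - 5} \left(-69\right) + \left(-5 + \left(0 + 3\right) \left(-6\right)\right) = 1^{-1} \left(-69\right) + \left(-5 + 3 \left(-6\right)\right) = 1 \left(-69\right) - 23 = -69 - 23 = -92$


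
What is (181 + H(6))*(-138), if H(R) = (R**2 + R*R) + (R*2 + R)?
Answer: -37398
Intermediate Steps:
H(R) = 2*R**2 + 3*R (H(R) = (R**2 + R**2) + (2*R + R) = 2*R**2 + 3*R)
(181 + H(6))*(-138) = (181 + 6*(3 + 2*6))*(-138) = (181 + 6*(3 + 12))*(-138) = (181 + 6*15)*(-138) = (181 + 90)*(-138) = 271*(-138) = -37398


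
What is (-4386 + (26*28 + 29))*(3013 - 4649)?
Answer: 5937044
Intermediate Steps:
(-4386 + (26*28 + 29))*(3013 - 4649) = (-4386 + (728 + 29))*(-1636) = (-4386 + 757)*(-1636) = -3629*(-1636) = 5937044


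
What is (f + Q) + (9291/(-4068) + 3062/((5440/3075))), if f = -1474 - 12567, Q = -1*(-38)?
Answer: -2263607905/184416 ≈ -12274.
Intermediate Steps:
Q = 38
f = -14041
(f + Q) + (9291/(-4068) + 3062/((5440/3075))) = (-14041 + 38) + (9291/(-4068) + 3062/((5440/3075))) = -14003 + (9291*(-1/4068) + 3062/((5440*(1/3075)))) = -14003 + (-3097/1356 + 3062/(1088/615)) = -14003 + (-3097/1356 + 3062*(615/1088)) = -14003 + (-3097/1356 + 941565/544) = -14003 + 318769343/184416 = -2263607905/184416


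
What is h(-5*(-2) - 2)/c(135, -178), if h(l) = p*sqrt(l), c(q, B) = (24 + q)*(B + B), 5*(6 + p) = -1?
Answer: 31*sqrt(2)/141510 ≈ 0.00030981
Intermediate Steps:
p = -31/5 (p = -6 + (1/5)*(-1) = -6 - 1/5 = -31/5 ≈ -6.2000)
c(q, B) = 2*B*(24 + q) (c(q, B) = (24 + q)*(2*B) = 2*B*(24 + q))
h(l) = -31*sqrt(l)/5
h(-5*(-2) - 2)/c(135, -178) = (-31*sqrt(-5*(-2) - 2)/5)/((2*(-178)*(24 + 135))) = (-31*sqrt(10 - 2)/5)/((2*(-178)*159)) = -62*sqrt(2)/5/(-56604) = -62*sqrt(2)/5*(-1/56604) = 31*sqrt(2)/141510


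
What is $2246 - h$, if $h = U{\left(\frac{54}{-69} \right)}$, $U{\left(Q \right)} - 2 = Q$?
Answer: $\frac{51630}{23} \approx 2244.8$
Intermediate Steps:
$U{\left(Q \right)} = 2 + Q$
$h = \frac{28}{23}$ ($h = 2 + \frac{54}{-69} = 2 + 54 \left(- \frac{1}{69}\right) = 2 - \frac{18}{23} = \frac{28}{23} \approx 1.2174$)
$2246 - h = 2246 - \frac{28}{23} = \frac{51630}{23}$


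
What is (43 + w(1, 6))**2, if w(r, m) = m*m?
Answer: 6241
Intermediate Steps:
w(r, m) = m**2
(43 + w(1, 6))**2 = (43 + 6**2)**2 = (43 + 36)**2 = 79**2 = 6241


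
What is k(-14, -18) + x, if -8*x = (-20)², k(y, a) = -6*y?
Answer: 34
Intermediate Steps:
x = -50 (x = -⅛*(-20)² = -⅛*400 = -50)
k(-14, -18) + x = -6*(-14) - 50 = 84 - 50 = 34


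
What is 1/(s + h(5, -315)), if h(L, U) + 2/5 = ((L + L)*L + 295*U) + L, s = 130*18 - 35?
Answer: -5/452827 ≈ -1.1042e-5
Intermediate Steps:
s = 2305 (s = 2340 - 35 = 2305)
h(L, U) = -⅖ + L + 2*L² + 295*U (h(L, U) = -⅖ + (((L + L)*L + 295*U) + L) = -⅖ + (((2*L)*L + 295*U) + L) = -⅖ + ((2*L² + 295*U) + L) = -⅖ + (L + 2*L² + 295*U) = -⅖ + L + 2*L² + 295*U)
1/(s + h(5, -315)) = 1/(2305 + (-⅖ + 5 + 2*5² + 295*(-315))) = 1/(2305 + (-⅖ + 5 + 2*25 - 92925)) = 1/(2305 + (-⅖ + 5 + 50 - 92925)) = 1/(2305 - 464352/5) = 1/(-452827/5) = -5/452827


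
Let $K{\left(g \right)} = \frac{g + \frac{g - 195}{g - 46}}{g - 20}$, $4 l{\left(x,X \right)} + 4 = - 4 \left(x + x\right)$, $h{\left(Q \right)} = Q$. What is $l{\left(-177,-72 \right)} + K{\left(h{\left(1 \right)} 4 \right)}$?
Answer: $\frac{236857}{672} \approx 352.47$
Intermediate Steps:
$l{\left(x,X \right)} = -1 - 2 x$ ($l{\left(x,X \right)} = -1 + \frac{\left(-4\right) \left(x + x\right)}{4} = -1 + \frac{\left(-4\right) 2 x}{4} = -1 + \frac{\left(-8\right) x}{4} = -1 - 2 x$)
$K{\left(g \right)} = \frac{g + \frac{-195 + g}{-46 + g}}{-20 + g}$
$l{\left(-177,-72 \right)} + K{\left(h{\left(1 \right)} 4 \right)} = \left(-1 - -354\right) + \frac{-195 + \left(1 \cdot 4\right)^{2} - 45 \cdot 1 \cdot 4}{920 + \left(1 \cdot 4\right)^{2} - 66 \cdot 1 \cdot 4} = \left(-1 + 354\right) + \frac{-195 + 4^{2} - 180}{920 + 4^{2} - 264} = 353 + \frac{-195 + 16 - 180}{920 + 16 - 264} = 353 + \frac{1}{672} \left(-359\right) = 353 - \frac{359}{672} = \frac{236857}{672}$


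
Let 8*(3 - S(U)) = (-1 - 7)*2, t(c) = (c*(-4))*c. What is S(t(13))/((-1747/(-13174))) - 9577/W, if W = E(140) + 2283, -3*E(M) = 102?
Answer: 131410611/3929003 ≈ 33.446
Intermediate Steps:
E(M) = -34 (E(M) = -⅓*102 = -34)
t(c) = -4*c² (t(c) = (-4*c)*c = -4*c²)
S(U) = 5 (S(U) = 3 - (-1 - 7)*2/8 = 3 - (-1)*2 = 3 - ⅛*(-16) = 3 + 2 = 5)
W = 2249 (W = -34 + 2283 = 2249)
S(t(13))/((-1747/(-13174))) - 9577/W = 5/((-1747/(-13174))) - 9577/2249 = 5/((-1747*(-1/13174))) - 9577*1/2249 = 5/(1747/13174) - 9577/2249 = 5*(13174/1747) - 9577/2249 = 65870/1747 - 9577/2249 = 131410611/3929003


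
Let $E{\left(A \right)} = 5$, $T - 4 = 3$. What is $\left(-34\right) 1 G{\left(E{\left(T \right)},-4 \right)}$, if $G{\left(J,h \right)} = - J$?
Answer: $170$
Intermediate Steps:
$T = 7$ ($T = 4 + 3 = 7$)
$\left(-34\right) 1 G{\left(E{\left(T \right)},-4 \right)} = \left(-34\right) 1 \left(\left(-1\right) 5\right) = \left(-34\right) \left(-5\right) = 170$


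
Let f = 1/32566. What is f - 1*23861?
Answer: -777057325/32566 ≈ -23861.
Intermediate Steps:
f = 1/32566 ≈ 3.0707e-5
f - 1*23861 = 1/32566 - 1*23861 = 1/32566 - 23861 = -777057325/32566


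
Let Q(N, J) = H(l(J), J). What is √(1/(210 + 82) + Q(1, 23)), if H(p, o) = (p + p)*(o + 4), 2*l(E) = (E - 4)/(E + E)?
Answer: 7*√2567191/3358 ≈ 3.3400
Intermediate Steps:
l(E) = (-4 + E)/(4*E) (l(E) = ((E - 4)/(E + E))/2 = ((-4 + E)/((2*E)))/2 = ((-4 + E)*(1/(2*E)))/2 = ((-4 + E)/(2*E))/2 = (-4 + E)/(4*E))
H(p, o) = 2*p*(4 + o) (H(p, o) = (2*p)*(4 + o) = 2*p*(4 + o))
Q(N, J) = (-4 + J)*(4 + J)/(2*J) (Q(N, J) = 2*((-4 + J)/(4*J))*(4 + J) = (-4 + J)*(4 + J)/(2*J))
√(1/(210 + 82) + Q(1, 23)) = √(1/(210 + 82) + ((½)*23 - 8/23)) = √(1/292 + (23/2 - 8*1/23)) = √(1/292 + (23/2 - 8/23)) = √(1/292 + 513/46) = √(74921/6716) = 7*√2567191/3358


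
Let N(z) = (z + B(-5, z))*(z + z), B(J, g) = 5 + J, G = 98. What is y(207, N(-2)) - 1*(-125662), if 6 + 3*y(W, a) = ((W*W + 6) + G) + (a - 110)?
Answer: 419831/3 ≈ 1.3994e+5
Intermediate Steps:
N(z) = 2*z**2 (N(z) = (z + (5 - 5))*(z + z) = (z + 0)*(2*z) = z*(2*z) = 2*z**2)
y(W, a) = -4 + a/3 + W**2/3 (y(W, a) = -2 + (((W*W + 6) + 98) + (a - 110))/3 = -2 + (((W**2 + 6) + 98) + (-110 + a))/3 = -2 + (((6 + W**2) + 98) + (-110 + a))/3 = -2 + ((104 + W**2) + (-110 + a))/3 = -2 + (-6 + a + W**2)/3 = -2 + (-2 + a/3 + W**2/3) = -4 + a/3 + W**2/3)
y(207, N(-2)) - 1*(-125662) = (-4 + (2*(-2)**2)/3 + (1/3)*207**2) - 1*(-125662) = (-4 + (2*4)/3 + (1/3)*42849) + 125662 = (-4 + (1/3)*8 + 14283) + 125662 = (-4 + 8/3 + 14283) + 125662 = 42845/3 + 125662 = 419831/3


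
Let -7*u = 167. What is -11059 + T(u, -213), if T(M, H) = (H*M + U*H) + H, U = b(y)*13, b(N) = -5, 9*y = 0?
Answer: 53582/7 ≈ 7654.6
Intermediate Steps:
u = -167/7 (u = -⅐*167 = -167/7 ≈ -23.857)
y = 0 (y = (⅑)*0 = 0)
U = -65 (U = -5*13 = -65)
T(M, H) = -64*H + H*M (T(M, H) = (H*M - 65*H) + H = (-65*H + H*M) + H = -64*H + H*M)
-11059 + T(u, -213) = -11059 - 213*(-64 - 167/7) = -11059 - 213*(-615/7) = -11059 + 130995/7 = 53582/7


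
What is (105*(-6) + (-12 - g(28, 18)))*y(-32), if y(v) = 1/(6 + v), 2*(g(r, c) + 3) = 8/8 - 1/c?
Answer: 23021/936 ≈ 24.595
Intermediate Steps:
g(r, c) = -5/2 - 1/(2*c) (g(r, c) = -3 + (8/8 - 1/c)/2 = -3 + (8*(1/8) - 1/c)/2 = -3 + (1 - 1/c)/2 = -3 + (1/2 - 1/(2*c)) = -5/2 - 1/(2*c))
(105*(-6) + (-12 - g(28, 18)))*y(-32) = (105*(-6) + (-12 - (-1 - 5*18)/(2*18)))/(6 - 32) = (-630 + (-12 - (-1 - 90)/(2*18)))/(-26) = (-630 + (-12 - (-91)/(2*18)))*(-1/26) = (-630 + (-12 - 1*(-91/36)))*(-1/26) = (-630 + (-12 + 91/36))*(-1/26) = (-630 - 341/36)*(-1/26) = -23021/36*(-1/26) = 23021/936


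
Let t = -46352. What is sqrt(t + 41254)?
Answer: I*sqrt(5098) ≈ 71.4*I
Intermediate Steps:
sqrt(t + 41254) = sqrt(-46352 + 41254) = sqrt(-5098) = I*sqrt(5098)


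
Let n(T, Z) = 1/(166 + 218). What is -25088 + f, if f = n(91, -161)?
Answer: -9633791/384 ≈ -25088.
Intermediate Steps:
n(T, Z) = 1/384
f = 1/384 ≈ 0.0026042
-25088 + f = -25088 + 1/384 = -9633791/384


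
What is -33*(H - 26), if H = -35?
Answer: 2013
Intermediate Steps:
-33*(H - 26) = -33*(-35 - 26) = -33*(-61) = 2013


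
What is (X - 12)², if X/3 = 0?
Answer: 144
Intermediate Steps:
X = 0 (X = 3*0 = 0)
(X - 12)² = (0 - 12)² = (-12)² = 144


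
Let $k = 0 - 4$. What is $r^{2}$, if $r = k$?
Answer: $16$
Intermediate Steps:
$k = -4$ ($k = 0 - 4 = -4$)
$r = -4$
$r^{2} = \left(-4\right)^{2} = 16$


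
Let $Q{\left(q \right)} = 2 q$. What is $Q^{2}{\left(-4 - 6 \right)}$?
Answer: $400$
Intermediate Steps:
$Q^{2}{\left(-4 - 6 \right)} = \left(2 \left(-4 - 6\right)\right)^{2} = \left(2 \left(-10\right)\right)^{2} = \left(-20\right)^{2} = 400$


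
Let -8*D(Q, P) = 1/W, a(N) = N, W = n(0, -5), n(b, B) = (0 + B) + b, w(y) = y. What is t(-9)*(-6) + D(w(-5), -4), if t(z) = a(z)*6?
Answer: 12961/40 ≈ 324.02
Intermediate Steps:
n(b, B) = B + b
W = -5 (W = -5 + 0 = -5)
D(Q, P) = 1/40 (D(Q, P) = -⅛/(-5) = -⅛*(-⅕) = 1/40)
t(z) = 6*z (t(z) = z*6 = 6*z)
t(-9)*(-6) + D(w(-5), -4) = (6*(-9))*(-6) + 1/40 = -54*(-6) + 1/40 = 324 + 1/40 = 12961/40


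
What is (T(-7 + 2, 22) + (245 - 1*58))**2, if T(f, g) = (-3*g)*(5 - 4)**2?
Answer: 14641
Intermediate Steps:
T(f, g) = -3*g (T(f, g) = -3*g*1**2 = -3*g*1 = -3*g)
(T(-7 + 2, 22) + (245 - 1*58))**2 = (-3*22 + (245 - 1*58))**2 = (-66 + (245 - 58))**2 = (-66 + 187)**2 = 121**2 = 14641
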